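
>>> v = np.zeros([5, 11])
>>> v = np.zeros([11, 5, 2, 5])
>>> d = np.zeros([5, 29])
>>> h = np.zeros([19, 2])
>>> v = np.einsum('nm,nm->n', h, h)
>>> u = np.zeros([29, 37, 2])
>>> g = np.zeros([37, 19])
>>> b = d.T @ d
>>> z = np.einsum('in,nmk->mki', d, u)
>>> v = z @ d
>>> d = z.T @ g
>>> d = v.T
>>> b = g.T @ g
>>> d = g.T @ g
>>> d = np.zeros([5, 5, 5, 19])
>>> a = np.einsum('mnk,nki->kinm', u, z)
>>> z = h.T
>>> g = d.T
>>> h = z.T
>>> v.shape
(37, 2, 29)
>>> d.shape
(5, 5, 5, 19)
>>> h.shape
(19, 2)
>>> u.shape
(29, 37, 2)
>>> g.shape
(19, 5, 5, 5)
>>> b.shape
(19, 19)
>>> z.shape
(2, 19)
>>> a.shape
(2, 5, 37, 29)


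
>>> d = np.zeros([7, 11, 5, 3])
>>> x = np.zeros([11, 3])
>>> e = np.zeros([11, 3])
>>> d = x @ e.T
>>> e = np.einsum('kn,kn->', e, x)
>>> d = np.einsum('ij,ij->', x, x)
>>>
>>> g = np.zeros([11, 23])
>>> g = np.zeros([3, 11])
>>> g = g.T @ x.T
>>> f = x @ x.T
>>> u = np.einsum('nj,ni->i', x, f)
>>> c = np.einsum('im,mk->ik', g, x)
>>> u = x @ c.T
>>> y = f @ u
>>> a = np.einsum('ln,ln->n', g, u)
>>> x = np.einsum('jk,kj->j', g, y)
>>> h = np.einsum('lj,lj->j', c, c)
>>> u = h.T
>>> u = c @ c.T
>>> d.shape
()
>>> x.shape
(11,)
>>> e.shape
()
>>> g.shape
(11, 11)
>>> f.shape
(11, 11)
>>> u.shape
(11, 11)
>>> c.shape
(11, 3)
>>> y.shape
(11, 11)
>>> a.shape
(11,)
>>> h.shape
(3,)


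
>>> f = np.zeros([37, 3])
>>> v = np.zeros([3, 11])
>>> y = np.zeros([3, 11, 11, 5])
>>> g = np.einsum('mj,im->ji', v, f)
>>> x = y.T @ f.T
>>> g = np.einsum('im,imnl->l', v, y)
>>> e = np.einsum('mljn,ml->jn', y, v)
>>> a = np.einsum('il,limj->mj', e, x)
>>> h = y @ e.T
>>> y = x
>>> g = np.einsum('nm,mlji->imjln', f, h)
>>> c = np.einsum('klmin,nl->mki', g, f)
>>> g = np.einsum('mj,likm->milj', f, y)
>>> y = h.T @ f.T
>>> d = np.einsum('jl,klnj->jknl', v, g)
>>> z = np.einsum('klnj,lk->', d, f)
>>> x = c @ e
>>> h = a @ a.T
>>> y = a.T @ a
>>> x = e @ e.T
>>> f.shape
(37, 3)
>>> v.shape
(3, 11)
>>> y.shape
(37, 37)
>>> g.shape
(37, 11, 5, 3)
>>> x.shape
(11, 11)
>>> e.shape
(11, 5)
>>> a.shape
(11, 37)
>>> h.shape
(11, 11)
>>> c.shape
(11, 11, 11)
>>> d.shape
(3, 37, 5, 11)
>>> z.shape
()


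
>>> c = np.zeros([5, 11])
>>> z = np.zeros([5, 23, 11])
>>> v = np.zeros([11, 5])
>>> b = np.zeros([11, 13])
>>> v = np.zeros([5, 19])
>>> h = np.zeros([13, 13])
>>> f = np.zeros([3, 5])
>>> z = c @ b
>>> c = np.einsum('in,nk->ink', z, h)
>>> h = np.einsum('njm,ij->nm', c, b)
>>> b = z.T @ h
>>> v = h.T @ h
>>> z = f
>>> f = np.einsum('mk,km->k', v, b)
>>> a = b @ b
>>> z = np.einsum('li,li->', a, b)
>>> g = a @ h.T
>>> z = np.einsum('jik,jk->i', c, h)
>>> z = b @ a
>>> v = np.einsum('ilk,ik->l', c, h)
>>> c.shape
(5, 13, 13)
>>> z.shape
(13, 13)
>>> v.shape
(13,)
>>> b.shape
(13, 13)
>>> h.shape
(5, 13)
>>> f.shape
(13,)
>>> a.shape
(13, 13)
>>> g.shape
(13, 5)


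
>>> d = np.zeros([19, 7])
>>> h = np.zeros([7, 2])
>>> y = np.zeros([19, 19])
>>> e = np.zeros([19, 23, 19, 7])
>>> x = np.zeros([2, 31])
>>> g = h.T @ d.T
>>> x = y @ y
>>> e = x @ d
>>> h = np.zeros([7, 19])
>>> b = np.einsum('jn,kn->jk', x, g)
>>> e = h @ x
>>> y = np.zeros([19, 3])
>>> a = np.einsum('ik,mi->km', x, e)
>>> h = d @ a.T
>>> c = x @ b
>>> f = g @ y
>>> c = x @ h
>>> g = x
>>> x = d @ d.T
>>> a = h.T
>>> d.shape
(19, 7)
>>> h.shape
(19, 19)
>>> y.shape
(19, 3)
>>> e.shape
(7, 19)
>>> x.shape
(19, 19)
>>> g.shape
(19, 19)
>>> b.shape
(19, 2)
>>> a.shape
(19, 19)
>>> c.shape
(19, 19)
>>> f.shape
(2, 3)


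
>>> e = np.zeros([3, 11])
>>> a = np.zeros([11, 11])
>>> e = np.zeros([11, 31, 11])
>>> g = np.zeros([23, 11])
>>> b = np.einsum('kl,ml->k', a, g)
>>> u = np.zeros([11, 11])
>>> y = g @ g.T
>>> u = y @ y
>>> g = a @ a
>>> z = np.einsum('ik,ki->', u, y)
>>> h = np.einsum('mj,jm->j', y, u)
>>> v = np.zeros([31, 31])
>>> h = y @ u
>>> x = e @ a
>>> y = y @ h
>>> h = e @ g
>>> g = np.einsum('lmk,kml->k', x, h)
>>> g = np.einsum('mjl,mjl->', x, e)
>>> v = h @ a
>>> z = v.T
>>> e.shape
(11, 31, 11)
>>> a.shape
(11, 11)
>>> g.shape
()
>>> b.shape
(11,)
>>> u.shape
(23, 23)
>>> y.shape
(23, 23)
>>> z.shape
(11, 31, 11)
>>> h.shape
(11, 31, 11)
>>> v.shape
(11, 31, 11)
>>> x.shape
(11, 31, 11)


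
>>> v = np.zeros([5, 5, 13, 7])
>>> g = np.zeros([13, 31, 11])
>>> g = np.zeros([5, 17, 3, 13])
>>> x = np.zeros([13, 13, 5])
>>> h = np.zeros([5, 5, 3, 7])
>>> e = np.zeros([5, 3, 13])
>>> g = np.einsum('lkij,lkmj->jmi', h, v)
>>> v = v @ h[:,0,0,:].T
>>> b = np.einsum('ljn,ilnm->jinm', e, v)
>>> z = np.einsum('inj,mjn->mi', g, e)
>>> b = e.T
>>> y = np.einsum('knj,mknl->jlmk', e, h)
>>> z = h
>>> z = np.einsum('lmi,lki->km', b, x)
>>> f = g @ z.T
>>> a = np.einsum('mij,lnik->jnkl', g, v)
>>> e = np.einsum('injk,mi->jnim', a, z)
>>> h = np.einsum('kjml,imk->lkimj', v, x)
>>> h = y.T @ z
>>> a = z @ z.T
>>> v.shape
(5, 5, 13, 5)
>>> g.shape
(7, 13, 3)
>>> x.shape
(13, 13, 5)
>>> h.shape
(5, 5, 7, 3)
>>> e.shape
(5, 5, 3, 13)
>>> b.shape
(13, 3, 5)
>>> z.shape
(13, 3)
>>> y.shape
(13, 7, 5, 5)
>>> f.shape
(7, 13, 13)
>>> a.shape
(13, 13)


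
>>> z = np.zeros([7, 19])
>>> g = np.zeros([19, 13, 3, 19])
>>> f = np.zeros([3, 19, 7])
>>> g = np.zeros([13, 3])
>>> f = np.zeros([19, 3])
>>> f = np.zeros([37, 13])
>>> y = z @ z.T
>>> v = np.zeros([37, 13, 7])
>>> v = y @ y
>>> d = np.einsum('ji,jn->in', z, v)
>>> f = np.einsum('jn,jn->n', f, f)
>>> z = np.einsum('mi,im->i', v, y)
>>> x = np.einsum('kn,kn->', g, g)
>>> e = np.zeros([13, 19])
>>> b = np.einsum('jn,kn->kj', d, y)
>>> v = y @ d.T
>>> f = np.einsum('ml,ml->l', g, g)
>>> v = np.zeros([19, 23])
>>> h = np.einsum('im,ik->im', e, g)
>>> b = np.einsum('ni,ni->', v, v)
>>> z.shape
(7,)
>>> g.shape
(13, 3)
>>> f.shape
(3,)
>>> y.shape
(7, 7)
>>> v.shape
(19, 23)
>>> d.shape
(19, 7)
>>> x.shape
()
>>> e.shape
(13, 19)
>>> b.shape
()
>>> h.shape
(13, 19)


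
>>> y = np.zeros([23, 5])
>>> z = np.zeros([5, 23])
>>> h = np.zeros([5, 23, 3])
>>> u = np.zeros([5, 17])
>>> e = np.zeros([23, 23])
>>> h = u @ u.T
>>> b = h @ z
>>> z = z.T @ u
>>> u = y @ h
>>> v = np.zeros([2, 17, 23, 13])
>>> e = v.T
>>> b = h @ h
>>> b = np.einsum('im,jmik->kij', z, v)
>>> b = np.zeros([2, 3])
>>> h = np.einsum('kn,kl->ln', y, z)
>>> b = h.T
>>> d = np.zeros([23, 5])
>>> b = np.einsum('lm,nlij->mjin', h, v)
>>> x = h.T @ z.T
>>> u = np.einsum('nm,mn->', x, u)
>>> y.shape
(23, 5)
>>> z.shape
(23, 17)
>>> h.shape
(17, 5)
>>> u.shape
()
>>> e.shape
(13, 23, 17, 2)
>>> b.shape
(5, 13, 23, 2)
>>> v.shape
(2, 17, 23, 13)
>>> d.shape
(23, 5)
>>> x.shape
(5, 23)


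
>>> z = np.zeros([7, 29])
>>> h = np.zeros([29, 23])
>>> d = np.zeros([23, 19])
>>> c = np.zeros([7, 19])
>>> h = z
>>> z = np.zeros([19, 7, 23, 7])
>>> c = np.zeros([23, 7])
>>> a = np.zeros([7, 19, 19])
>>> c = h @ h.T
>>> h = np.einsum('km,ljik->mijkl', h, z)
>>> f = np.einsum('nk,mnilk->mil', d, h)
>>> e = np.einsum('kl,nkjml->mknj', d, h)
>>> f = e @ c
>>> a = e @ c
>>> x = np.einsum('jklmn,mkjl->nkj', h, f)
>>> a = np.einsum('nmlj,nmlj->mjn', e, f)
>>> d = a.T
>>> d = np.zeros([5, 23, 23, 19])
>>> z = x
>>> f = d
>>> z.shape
(19, 23, 29)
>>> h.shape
(29, 23, 7, 7, 19)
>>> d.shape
(5, 23, 23, 19)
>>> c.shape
(7, 7)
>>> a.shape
(23, 7, 7)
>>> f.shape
(5, 23, 23, 19)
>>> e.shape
(7, 23, 29, 7)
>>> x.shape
(19, 23, 29)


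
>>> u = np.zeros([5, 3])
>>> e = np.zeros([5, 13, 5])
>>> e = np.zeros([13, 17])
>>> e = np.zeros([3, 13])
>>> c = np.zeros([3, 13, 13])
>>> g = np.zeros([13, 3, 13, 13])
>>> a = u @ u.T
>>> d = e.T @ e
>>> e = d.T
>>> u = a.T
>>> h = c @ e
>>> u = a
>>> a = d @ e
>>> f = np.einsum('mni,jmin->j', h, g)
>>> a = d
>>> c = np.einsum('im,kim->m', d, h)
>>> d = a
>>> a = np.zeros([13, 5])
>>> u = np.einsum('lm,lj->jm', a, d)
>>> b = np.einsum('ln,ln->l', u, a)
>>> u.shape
(13, 5)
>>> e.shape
(13, 13)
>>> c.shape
(13,)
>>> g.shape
(13, 3, 13, 13)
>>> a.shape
(13, 5)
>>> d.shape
(13, 13)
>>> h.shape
(3, 13, 13)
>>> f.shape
(13,)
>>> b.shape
(13,)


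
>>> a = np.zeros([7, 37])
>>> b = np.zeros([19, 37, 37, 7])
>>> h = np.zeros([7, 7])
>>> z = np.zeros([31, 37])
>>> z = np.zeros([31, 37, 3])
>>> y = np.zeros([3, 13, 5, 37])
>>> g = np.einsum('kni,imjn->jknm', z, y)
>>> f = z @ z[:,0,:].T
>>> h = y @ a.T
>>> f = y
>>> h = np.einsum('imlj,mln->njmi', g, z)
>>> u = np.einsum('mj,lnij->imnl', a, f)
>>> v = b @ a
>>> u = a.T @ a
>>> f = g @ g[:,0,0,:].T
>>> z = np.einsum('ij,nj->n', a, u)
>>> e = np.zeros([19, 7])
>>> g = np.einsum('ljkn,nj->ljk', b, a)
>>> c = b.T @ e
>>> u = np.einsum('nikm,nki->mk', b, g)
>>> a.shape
(7, 37)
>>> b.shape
(19, 37, 37, 7)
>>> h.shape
(3, 13, 31, 5)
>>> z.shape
(37,)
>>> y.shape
(3, 13, 5, 37)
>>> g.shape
(19, 37, 37)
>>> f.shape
(5, 31, 37, 5)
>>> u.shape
(7, 37)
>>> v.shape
(19, 37, 37, 37)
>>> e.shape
(19, 7)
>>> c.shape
(7, 37, 37, 7)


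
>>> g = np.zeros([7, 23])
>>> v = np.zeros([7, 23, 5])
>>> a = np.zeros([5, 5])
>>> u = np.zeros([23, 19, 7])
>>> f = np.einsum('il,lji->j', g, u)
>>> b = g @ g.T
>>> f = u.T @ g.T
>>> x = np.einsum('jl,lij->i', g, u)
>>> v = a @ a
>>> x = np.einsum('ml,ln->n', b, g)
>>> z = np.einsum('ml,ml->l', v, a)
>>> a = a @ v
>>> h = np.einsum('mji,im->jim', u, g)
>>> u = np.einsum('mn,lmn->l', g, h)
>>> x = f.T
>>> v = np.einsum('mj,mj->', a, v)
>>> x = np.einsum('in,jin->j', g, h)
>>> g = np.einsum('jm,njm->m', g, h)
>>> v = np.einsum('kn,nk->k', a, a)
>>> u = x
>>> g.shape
(23,)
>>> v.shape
(5,)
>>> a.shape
(5, 5)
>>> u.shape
(19,)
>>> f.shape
(7, 19, 7)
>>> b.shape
(7, 7)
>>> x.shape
(19,)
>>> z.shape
(5,)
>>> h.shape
(19, 7, 23)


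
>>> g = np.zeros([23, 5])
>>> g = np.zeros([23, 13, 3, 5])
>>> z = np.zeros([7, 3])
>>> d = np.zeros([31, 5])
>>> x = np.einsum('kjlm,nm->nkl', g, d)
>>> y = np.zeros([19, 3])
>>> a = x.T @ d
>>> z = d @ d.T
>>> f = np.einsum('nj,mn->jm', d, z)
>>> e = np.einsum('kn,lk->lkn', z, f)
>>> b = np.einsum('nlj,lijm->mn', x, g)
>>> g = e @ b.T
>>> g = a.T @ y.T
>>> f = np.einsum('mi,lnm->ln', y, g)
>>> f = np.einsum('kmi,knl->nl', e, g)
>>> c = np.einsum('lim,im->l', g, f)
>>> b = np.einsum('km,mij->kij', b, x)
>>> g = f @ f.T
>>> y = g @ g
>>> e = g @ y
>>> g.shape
(23, 23)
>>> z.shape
(31, 31)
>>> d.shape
(31, 5)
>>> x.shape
(31, 23, 3)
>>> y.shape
(23, 23)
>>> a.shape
(3, 23, 5)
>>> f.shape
(23, 19)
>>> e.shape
(23, 23)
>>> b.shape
(5, 23, 3)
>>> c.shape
(5,)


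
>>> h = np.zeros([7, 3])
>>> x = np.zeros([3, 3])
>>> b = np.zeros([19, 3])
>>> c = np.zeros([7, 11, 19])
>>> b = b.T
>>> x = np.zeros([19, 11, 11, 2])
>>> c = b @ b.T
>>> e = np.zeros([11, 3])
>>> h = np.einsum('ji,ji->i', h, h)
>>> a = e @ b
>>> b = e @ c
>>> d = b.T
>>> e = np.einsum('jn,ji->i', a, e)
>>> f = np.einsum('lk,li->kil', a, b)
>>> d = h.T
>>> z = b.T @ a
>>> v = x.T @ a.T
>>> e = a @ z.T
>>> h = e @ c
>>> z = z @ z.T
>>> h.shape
(11, 3)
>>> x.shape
(19, 11, 11, 2)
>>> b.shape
(11, 3)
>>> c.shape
(3, 3)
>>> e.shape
(11, 3)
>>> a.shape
(11, 19)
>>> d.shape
(3,)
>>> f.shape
(19, 3, 11)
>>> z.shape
(3, 3)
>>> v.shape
(2, 11, 11, 11)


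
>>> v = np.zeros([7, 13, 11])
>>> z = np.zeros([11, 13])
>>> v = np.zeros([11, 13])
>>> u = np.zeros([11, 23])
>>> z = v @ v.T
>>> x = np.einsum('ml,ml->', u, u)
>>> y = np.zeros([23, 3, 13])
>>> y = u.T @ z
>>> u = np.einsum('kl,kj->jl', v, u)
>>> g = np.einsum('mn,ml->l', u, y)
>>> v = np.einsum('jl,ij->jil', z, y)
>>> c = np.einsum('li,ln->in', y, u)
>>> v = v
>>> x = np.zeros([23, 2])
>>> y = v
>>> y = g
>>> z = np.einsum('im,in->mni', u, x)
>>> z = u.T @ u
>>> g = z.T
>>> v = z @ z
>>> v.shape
(13, 13)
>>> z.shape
(13, 13)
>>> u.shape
(23, 13)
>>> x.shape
(23, 2)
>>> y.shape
(11,)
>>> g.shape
(13, 13)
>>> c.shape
(11, 13)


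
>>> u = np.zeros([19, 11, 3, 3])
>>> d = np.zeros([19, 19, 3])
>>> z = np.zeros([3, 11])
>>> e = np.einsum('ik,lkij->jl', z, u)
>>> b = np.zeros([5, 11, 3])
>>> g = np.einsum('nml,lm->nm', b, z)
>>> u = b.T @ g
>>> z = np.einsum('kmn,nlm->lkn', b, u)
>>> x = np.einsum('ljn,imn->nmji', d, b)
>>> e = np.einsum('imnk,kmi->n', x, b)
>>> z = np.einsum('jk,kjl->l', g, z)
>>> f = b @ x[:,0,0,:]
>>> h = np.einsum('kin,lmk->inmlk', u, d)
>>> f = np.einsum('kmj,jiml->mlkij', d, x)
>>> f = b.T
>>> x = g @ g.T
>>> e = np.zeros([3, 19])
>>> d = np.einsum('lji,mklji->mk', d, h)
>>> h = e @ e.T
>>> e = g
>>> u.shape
(3, 11, 11)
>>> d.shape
(11, 11)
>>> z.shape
(3,)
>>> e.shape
(5, 11)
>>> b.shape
(5, 11, 3)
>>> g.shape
(5, 11)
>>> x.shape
(5, 5)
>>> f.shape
(3, 11, 5)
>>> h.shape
(3, 3)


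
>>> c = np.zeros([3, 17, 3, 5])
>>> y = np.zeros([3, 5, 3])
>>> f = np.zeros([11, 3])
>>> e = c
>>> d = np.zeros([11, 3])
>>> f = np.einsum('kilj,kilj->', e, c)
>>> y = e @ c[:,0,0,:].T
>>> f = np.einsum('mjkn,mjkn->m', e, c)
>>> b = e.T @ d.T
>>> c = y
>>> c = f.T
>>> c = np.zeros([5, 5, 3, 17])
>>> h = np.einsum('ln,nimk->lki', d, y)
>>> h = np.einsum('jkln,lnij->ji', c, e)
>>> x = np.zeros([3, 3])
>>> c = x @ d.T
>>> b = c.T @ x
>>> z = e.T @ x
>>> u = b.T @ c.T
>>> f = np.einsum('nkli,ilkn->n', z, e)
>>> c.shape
(3, 11)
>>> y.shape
(3, 17, 3, 3)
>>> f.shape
(5,)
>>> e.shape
(3, 17, 3, 5)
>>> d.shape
(11, 3)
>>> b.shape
(11, 3)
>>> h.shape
(5, 3)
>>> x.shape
(3, 3)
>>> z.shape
(5, 3, 17, 3)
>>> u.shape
(3, 3)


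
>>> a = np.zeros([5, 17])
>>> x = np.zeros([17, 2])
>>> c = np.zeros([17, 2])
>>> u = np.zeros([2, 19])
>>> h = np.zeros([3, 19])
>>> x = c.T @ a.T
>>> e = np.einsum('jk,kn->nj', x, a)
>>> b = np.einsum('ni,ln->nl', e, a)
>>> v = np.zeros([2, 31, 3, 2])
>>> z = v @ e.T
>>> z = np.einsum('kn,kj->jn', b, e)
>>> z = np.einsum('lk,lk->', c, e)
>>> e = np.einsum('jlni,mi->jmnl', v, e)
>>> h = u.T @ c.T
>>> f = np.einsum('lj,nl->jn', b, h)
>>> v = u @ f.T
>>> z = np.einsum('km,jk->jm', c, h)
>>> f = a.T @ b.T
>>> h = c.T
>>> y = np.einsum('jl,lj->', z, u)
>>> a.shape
(5, 17)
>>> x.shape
(2, 5)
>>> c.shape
(17, 2)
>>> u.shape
(2, 19)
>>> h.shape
(2, 17)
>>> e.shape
(2, 17, 3, 31)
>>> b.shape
(17, 5)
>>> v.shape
(2, 5)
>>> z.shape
(19, 2)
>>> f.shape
(17, 17)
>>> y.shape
()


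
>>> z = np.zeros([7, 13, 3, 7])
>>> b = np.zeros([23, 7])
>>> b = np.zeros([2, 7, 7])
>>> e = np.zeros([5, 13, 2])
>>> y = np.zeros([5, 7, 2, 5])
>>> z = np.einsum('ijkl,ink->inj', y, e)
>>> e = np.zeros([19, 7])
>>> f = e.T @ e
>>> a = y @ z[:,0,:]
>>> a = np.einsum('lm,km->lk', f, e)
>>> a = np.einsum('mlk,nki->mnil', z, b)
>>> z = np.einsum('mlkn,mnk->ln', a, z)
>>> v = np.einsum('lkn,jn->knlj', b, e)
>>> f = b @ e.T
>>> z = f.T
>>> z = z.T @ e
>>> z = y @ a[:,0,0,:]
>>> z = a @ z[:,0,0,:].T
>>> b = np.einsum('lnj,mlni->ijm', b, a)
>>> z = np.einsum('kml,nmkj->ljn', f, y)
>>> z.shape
(19, 5, 5)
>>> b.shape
(13, 7, 5)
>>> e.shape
(19, 7)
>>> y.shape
(5, 7, 2, 5)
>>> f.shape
(2, 7, 19)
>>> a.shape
(5, 2, 7, 13)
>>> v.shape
(7, 7, 2, 19)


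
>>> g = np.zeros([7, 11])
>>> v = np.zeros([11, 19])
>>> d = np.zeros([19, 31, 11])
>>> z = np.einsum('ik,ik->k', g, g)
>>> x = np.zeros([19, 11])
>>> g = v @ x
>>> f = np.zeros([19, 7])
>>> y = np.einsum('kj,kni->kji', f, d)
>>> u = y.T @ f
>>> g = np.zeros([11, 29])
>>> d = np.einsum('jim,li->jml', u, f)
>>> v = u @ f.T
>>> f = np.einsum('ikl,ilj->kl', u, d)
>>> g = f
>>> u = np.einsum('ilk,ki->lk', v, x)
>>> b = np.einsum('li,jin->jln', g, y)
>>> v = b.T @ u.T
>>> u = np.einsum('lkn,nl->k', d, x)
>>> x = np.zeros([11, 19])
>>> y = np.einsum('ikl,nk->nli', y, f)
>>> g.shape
(7, 7)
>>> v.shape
(11, 7, 7)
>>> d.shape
(11, 7, 19)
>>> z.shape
(11,)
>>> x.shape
(11, 19)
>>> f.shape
(7, 7)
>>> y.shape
(7, 11, 19)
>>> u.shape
(7,)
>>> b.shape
(19, 7, 11)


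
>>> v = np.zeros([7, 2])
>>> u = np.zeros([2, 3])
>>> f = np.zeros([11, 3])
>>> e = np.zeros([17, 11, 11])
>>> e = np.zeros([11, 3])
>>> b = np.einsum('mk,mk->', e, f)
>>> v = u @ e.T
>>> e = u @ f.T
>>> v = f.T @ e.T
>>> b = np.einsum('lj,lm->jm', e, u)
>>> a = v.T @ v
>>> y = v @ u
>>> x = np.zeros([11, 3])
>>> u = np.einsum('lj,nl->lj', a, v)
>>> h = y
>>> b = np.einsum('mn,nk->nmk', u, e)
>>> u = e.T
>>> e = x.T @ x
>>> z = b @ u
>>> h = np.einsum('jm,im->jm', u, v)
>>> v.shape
(3, 2)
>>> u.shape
(11, 2)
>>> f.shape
(11, 3)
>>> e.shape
(3, 3)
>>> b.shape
(2, 2, 11)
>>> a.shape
(2, 2)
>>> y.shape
(3, 3)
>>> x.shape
(11, 3)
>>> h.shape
(11, 2)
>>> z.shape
(2, 2, 2)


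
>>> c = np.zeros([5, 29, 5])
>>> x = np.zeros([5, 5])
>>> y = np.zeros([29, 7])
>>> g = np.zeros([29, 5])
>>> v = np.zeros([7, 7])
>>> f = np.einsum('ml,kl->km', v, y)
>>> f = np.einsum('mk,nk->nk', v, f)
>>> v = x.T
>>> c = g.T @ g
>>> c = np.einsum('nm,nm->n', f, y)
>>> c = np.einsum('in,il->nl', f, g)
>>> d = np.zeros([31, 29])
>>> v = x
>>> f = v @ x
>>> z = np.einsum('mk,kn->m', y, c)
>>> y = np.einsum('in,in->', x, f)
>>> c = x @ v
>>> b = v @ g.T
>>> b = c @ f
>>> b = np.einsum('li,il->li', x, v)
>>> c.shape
(5, 5)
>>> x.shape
(5, 5)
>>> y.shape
()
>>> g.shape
(29, 5)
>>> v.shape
(5, 5)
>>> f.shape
(5, 5)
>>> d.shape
(31, 29)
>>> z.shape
(29,)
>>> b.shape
(5, 5)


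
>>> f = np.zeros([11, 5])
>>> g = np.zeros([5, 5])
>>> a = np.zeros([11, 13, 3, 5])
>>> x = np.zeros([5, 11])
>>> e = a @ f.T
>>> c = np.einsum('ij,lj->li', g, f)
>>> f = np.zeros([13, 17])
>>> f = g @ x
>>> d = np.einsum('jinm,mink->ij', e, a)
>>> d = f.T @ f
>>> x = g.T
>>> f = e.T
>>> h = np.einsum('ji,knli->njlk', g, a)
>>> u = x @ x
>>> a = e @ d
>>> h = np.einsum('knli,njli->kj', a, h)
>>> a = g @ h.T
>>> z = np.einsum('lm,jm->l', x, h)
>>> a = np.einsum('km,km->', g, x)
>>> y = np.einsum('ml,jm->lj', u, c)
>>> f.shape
(11, 3, 13, 11)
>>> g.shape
(5, 5)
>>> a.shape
()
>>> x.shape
(5, 5)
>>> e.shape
(11, 13, 3, 11)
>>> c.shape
(11, 5)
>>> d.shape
(11, 11)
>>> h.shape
(11, 5)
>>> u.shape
(5, 5)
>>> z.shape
(5,)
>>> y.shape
(5, 11)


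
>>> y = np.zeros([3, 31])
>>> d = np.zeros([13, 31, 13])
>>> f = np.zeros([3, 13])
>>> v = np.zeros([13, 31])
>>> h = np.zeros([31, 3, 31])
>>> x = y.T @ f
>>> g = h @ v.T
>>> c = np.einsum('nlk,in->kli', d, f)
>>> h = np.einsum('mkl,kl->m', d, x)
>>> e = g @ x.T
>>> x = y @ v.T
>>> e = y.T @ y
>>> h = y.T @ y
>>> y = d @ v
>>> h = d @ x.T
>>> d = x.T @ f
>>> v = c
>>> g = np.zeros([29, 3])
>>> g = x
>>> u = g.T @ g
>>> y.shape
(13, 31, 31)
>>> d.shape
(13, 13)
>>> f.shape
(3, 13)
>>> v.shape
(13, 31, 3)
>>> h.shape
(13, 31, 3)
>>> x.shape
(3, 13)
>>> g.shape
(3, 13)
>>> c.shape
(13, 31, 3)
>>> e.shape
(31, 31)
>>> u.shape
(13, 13)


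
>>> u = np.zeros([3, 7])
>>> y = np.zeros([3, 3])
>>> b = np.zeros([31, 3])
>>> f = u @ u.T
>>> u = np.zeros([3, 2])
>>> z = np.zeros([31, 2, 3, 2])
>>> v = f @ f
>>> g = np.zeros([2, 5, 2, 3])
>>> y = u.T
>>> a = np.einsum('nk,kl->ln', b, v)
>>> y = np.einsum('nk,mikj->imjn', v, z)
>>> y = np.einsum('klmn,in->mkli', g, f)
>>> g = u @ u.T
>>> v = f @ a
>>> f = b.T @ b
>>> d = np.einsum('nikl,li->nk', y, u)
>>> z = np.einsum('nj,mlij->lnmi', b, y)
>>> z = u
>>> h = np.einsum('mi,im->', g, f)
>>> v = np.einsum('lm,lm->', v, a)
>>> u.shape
(3, 2)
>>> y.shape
(2, 2, 5, 3)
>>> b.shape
(31, 3)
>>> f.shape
(3, 3)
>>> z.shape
(3, 2)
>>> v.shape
()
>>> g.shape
(3, 3)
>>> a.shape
(3, 31)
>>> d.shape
(2, 5)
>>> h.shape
()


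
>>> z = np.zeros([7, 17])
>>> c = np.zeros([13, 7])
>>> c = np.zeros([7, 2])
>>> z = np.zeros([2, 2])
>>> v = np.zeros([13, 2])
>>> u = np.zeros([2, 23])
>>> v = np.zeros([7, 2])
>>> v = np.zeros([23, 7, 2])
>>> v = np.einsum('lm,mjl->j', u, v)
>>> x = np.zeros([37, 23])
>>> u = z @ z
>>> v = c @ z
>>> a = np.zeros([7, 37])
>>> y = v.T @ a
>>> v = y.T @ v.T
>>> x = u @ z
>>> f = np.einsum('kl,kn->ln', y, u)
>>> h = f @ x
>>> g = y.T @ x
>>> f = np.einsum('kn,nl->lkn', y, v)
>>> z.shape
(2, 2)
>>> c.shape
(7, 2)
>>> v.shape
(37, 7)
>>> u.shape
(2, 2)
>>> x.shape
(2, 2)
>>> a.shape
(7, 37)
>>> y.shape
(2, 37)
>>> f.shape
(7, 2, 37)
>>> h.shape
(37, 2)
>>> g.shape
(37, 2)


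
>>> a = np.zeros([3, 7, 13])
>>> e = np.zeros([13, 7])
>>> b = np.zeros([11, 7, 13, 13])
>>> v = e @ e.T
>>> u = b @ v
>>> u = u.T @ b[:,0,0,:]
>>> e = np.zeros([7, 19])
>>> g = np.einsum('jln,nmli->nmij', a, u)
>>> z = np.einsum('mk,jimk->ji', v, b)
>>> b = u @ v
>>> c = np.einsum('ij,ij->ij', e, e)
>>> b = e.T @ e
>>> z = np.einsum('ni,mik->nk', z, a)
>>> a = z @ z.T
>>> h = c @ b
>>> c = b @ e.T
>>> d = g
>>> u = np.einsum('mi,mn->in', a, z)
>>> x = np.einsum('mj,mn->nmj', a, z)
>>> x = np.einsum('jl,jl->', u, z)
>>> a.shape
(11, 11)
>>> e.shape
(7, 19)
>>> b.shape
(19, 19)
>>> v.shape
(13, 13)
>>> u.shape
(11, 13)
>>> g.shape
(13, 13, 13, 3)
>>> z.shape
(11, 13)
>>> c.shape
(19, 7)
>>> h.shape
(7, 19)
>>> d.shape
(13, 13, 13, 3)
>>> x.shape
()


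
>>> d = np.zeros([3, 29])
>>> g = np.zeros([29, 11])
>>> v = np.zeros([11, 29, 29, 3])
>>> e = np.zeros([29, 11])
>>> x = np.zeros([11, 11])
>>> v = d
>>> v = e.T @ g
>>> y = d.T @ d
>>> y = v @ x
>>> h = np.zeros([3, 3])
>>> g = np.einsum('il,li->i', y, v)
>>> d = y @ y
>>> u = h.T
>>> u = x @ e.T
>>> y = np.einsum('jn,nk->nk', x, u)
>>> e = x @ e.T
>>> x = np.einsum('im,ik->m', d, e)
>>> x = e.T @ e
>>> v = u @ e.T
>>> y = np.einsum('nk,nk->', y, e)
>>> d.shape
(11, 11)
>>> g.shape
(11,)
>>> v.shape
(11, 11)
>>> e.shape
(11, 29)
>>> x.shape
(29, 29)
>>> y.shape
()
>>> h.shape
(3, 3)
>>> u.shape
(11, 29)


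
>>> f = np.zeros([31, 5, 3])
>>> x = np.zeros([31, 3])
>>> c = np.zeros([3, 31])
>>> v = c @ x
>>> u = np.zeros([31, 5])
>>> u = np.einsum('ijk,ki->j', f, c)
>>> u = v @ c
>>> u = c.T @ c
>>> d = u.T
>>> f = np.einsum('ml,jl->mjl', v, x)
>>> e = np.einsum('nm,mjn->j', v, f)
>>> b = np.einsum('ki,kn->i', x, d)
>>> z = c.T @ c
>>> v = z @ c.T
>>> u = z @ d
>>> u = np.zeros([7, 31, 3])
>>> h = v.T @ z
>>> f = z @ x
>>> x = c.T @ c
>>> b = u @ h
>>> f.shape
(31, 3)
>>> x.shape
(31, 31)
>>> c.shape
(3, 31)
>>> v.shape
(31, 3)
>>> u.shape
(7, 31, 3)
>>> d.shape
(31, 31)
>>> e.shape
(31,)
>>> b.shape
(7, 31, 31)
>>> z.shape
(31, 31)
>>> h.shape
(3, 31)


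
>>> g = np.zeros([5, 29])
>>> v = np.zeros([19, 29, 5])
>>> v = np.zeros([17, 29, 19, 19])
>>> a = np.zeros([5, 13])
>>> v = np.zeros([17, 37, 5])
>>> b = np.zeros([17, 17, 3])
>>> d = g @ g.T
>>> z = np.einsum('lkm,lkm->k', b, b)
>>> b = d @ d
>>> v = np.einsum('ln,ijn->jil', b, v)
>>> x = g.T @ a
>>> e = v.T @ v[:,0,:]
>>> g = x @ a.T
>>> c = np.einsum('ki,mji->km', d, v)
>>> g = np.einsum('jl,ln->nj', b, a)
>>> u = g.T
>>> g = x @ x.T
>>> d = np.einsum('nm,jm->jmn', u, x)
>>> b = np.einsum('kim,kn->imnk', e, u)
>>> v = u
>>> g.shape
(29, 29)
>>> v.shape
(5, 13)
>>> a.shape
(5, 13)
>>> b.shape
(17, 5, 13, 5)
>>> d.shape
(29, 13, 5)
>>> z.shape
(17,)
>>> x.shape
(29, 13)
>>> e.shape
(5, 17, 5)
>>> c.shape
(5, 37)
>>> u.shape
(5, 13)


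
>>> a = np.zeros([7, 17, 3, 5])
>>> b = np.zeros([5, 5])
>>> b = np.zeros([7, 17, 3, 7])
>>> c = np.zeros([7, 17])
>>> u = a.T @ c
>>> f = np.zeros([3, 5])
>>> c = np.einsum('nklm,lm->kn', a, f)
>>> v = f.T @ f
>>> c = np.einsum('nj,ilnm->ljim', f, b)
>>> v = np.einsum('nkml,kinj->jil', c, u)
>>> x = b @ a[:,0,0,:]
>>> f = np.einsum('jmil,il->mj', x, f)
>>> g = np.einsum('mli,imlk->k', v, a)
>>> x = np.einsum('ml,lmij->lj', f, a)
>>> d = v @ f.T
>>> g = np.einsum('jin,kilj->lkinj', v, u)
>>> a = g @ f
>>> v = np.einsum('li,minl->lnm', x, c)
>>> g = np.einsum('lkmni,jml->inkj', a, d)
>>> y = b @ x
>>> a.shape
(17, 5, 3, 7, 7)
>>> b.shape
(7, 17, 3, 7)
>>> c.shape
(17, 5, 7, 7)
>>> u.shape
(5, 3, 17, 17)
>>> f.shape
(17, 7)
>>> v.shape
(7, 7, 17)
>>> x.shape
(7, 5)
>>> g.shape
(7, 7, 5, 17)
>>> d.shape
(17, 3, 17)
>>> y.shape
(7, 17, 3, 5)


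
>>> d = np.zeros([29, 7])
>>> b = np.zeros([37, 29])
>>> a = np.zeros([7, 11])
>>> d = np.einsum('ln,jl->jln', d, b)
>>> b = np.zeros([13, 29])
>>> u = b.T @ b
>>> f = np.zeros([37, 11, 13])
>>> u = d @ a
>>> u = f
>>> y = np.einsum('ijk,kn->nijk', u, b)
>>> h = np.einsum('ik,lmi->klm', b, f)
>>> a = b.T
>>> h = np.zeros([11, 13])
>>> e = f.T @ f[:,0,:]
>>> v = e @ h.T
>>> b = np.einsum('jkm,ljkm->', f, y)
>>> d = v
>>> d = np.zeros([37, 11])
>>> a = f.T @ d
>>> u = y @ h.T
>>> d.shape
(37, 11)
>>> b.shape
()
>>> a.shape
(13, 11, 11)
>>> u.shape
(29, 37, 11, 11)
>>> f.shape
(37, 11, 13)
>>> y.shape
(29, 37, 11, 13)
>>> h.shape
(11, 13)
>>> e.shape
(13, 11, 13)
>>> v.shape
(13, 11, 11)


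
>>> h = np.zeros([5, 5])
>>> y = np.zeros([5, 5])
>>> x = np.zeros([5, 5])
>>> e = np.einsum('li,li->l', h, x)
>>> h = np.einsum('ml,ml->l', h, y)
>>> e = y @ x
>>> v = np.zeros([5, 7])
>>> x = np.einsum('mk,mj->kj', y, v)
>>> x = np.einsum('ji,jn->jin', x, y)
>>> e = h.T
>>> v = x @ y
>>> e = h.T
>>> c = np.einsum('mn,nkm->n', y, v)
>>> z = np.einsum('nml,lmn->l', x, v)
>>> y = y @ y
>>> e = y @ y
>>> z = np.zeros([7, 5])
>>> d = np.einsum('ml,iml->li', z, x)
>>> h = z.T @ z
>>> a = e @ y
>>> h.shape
(5, 5)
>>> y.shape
(5, 5)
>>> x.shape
(5, 7, 5)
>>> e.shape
(5, 5)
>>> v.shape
(5, 7, 5)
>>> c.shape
(5,)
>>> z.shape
(7, 5)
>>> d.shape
(5, 5)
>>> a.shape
(5, 5)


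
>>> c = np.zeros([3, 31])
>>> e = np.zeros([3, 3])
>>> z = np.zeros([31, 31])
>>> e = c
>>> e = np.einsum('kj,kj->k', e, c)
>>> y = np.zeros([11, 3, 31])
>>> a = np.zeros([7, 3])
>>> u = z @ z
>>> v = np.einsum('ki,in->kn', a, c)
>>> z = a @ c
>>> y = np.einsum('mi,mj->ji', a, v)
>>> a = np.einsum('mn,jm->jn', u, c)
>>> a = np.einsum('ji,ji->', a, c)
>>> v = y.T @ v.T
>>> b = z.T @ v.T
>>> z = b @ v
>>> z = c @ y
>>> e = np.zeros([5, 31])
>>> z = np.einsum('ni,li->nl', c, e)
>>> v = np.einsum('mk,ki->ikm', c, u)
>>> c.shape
(3, 31)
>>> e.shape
(5, 31)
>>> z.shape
(3, 5)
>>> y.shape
(31, 3)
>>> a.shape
()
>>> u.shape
(31, 31)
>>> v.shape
(31, 31, 3)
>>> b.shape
(31, 3)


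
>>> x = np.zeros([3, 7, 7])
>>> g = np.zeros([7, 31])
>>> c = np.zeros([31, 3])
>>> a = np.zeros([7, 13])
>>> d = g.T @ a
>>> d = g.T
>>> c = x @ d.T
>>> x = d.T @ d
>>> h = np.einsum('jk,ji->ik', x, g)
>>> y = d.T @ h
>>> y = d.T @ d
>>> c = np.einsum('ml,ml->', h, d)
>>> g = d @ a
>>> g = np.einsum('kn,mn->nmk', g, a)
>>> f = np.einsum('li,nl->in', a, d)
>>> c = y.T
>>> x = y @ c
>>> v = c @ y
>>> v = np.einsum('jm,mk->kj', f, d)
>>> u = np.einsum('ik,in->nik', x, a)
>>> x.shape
(7, 7)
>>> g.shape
(13, 7, 31)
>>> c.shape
(7, 7)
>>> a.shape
(7, 13)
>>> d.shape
(31, 7)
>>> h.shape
(31, 7)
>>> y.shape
(7, 7)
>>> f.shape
(13, 31)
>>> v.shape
(7, 13)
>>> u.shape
(13, 7, 7)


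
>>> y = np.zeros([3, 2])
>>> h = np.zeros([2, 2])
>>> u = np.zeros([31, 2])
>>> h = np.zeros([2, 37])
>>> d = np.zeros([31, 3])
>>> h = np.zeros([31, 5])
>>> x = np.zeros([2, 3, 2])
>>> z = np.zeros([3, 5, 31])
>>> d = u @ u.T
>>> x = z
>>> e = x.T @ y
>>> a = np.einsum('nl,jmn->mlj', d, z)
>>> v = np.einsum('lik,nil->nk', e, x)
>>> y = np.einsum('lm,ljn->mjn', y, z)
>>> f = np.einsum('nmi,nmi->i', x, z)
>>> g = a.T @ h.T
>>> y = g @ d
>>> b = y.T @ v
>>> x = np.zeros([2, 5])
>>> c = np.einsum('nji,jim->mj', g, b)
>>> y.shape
(3, 31, 31)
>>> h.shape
(31, 5)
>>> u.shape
(31, 2)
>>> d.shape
(31, 31)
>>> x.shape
(2, 5)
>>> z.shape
(3, 5, 31)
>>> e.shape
(31, 5, 2)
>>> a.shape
(5, 31, 3)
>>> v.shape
(3, 2)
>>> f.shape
(31,)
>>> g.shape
(3, 31, 31)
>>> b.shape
(31, 31, 2)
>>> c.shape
(2, 31)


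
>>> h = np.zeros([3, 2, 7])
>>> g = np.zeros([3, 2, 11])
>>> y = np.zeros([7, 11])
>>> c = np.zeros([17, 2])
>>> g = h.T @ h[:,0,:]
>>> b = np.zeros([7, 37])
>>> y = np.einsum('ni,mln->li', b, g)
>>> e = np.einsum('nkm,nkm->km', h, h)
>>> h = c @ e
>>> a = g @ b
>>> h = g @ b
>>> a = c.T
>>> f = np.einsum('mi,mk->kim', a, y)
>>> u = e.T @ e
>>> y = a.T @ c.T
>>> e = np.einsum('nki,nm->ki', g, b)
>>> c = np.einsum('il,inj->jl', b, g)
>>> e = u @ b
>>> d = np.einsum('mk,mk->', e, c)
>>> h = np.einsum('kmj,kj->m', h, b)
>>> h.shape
(2,)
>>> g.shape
(7, 2, 7)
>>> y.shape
(17, 17)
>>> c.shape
(7, 37)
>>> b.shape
(7, 37)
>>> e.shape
(7, 37)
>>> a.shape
(2, 17)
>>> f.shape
(37, 17, 2)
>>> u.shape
(7, 7)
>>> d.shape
()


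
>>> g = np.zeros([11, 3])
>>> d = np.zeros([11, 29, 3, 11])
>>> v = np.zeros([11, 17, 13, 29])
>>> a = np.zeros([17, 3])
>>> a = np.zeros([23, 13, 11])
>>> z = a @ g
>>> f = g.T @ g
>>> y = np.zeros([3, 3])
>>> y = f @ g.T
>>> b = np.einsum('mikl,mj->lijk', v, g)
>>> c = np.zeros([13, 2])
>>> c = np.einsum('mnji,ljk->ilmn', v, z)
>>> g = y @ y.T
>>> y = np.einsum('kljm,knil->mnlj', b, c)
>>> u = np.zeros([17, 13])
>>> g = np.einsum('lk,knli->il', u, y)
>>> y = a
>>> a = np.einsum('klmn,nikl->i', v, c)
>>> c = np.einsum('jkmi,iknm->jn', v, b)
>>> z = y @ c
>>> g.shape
(3, 17)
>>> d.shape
(11, 29, 3, 11)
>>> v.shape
(11, 17, 13, 29)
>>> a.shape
(23,)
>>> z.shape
(23, 13, 3)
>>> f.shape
(3, 3)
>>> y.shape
(23, 13, 11)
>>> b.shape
(29, 17, 3, 13)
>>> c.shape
(11, 3)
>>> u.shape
(17, 13)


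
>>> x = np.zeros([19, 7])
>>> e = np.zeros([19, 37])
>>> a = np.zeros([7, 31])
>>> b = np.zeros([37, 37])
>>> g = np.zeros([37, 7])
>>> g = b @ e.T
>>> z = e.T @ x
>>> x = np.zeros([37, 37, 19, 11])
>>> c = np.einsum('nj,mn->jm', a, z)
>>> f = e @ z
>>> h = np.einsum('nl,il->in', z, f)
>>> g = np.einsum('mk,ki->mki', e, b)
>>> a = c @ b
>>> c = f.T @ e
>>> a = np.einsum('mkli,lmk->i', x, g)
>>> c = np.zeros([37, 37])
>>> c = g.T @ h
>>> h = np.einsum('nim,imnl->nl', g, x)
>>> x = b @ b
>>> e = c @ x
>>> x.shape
(37, 37)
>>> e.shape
(37, 37, 37)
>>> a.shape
(11,)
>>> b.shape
(37, 37)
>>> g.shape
(19, 37, 37)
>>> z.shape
(37, 7)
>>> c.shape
(37, 37, 37)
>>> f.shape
(19, 7)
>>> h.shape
(19, 11)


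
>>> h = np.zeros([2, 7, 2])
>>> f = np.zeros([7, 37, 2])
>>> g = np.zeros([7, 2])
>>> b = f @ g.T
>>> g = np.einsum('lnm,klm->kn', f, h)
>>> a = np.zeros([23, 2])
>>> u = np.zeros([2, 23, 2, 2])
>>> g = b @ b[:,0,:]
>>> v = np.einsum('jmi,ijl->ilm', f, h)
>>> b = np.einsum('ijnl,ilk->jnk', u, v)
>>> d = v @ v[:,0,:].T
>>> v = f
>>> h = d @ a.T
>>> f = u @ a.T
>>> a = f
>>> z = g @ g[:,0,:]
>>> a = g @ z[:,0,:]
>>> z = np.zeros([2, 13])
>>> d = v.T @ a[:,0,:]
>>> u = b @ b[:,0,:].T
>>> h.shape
(2, 2, 23)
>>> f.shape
(2, 23, 2, 23)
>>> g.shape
(7, 37, 7)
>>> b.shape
(23, 2, 37)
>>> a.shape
(7, 37, 7)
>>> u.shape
(23, 2, 23)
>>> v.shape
(7, 37, 2)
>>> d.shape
(2, 37, 7)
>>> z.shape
(2, 13)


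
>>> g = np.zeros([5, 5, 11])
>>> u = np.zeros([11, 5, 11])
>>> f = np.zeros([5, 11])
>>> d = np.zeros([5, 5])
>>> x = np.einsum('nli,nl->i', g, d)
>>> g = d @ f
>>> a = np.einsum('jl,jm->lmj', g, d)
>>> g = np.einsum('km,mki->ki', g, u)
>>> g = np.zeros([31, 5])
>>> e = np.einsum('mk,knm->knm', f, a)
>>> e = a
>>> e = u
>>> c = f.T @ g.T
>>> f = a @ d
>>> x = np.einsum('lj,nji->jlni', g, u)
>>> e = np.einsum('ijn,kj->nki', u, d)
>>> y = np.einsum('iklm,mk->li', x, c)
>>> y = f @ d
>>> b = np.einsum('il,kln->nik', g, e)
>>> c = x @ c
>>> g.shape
(31, 5)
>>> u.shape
(11, 5, 11)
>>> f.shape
(11, 5, 5)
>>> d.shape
(5, 5)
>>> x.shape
(5, 31, 11, 11)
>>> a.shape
(11, 5, 5)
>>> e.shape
(11, 5, 11)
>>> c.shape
(5, 31, 11, 31)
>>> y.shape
(11, 5, 5)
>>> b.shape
(11, 31, 11)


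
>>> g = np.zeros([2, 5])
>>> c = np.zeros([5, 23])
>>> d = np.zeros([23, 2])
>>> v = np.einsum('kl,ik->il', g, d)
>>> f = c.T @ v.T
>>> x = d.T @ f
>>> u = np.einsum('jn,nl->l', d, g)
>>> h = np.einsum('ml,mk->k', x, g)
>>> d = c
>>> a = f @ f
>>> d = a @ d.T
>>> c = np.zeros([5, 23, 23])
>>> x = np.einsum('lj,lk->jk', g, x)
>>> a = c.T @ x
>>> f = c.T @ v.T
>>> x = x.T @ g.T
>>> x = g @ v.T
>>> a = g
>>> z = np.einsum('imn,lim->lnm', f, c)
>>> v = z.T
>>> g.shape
(2, 5)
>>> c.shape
(5, 23, 23)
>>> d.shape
(23, 5)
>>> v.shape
(23, 23, 5)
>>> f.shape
(23, 23, 23)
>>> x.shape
(2, 23)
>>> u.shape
(5,)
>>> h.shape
(5,)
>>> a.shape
(2, 5)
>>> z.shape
(5, 23, 23)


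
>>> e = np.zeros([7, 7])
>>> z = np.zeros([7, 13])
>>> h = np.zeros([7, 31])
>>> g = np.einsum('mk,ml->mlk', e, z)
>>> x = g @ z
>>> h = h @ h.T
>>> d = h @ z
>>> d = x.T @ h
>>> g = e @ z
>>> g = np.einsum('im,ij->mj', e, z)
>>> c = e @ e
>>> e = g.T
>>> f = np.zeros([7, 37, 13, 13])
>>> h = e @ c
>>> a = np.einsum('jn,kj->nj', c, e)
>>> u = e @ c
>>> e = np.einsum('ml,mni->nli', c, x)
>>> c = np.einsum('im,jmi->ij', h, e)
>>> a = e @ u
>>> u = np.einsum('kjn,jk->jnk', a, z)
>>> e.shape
(13, 7, 13)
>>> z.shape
(7, 13)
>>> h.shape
(13, 7)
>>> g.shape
(7, 13)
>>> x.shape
(7, 13, 13)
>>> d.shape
(13, 13, 7)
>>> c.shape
(13, 13)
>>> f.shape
(7, 37, 13, 13)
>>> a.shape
(13, 7, 7)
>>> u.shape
(7, 7, 13)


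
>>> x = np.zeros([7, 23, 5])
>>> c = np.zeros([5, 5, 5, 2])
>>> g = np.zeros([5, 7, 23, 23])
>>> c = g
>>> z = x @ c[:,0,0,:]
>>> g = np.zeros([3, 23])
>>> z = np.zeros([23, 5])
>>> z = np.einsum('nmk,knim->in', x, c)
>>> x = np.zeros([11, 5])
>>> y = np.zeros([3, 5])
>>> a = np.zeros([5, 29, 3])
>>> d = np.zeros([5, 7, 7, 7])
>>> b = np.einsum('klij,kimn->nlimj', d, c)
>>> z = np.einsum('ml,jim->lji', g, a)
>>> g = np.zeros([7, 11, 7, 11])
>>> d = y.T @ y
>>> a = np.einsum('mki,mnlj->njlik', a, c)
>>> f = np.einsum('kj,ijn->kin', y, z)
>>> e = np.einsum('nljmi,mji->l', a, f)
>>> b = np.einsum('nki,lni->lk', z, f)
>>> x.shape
(11, 5)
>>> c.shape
(5, 7, 23, 23)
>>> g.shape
(7, 11, 7, 11)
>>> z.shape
(23, 5, 29)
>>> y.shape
(3, 5)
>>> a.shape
(7, 23, 23, 3, 29)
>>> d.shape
(5, 5)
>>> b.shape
(3, 5)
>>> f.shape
(3, 23, 29)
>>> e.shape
(23,)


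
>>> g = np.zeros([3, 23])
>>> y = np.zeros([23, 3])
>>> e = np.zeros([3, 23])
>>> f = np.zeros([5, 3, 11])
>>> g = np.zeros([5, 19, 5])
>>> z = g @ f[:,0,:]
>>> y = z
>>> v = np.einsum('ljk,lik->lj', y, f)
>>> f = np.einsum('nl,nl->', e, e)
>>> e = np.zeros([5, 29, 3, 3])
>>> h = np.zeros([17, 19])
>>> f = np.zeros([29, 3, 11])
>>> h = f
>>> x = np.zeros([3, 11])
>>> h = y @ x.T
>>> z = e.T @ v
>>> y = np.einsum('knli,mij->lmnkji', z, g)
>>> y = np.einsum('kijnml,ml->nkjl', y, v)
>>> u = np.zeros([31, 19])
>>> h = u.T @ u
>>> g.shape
(5, 19, 5)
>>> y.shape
(3, 29, 3, 19)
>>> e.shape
(5, 29, 3, 3)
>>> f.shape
(29, 3, 11)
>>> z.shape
(3, 3, 29, 19)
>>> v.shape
(5, 19)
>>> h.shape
(19, 19)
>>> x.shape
(3, 11)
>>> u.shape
(31, 19)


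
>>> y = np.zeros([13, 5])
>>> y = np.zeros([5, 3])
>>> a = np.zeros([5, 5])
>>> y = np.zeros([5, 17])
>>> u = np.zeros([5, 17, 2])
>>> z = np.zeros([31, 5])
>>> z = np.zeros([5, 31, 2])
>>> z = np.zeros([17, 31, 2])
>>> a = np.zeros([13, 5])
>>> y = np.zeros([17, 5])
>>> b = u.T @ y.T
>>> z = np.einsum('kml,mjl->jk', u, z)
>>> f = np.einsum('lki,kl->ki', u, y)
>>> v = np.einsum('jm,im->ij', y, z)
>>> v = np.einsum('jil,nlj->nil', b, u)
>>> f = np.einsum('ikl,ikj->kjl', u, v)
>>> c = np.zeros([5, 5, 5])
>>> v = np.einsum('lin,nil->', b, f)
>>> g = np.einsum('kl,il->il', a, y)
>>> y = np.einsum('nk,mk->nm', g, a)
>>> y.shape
(17, 13)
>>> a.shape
(13, 5)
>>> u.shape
(5, 17, 2)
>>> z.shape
(31, 5)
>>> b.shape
(2, 17, 17)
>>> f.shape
(17, 17, 2)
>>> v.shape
()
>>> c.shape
(5, 5, 5)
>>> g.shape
(17, 5)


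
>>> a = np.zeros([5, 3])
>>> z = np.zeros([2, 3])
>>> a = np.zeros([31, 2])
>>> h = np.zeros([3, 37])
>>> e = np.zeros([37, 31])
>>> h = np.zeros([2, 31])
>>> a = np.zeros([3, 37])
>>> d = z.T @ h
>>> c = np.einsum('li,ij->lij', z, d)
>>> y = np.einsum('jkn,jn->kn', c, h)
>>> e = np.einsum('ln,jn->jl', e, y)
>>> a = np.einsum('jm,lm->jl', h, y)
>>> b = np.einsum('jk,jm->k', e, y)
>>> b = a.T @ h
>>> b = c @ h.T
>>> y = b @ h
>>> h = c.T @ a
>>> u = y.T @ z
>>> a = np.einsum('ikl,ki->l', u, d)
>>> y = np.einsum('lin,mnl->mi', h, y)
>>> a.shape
(3,)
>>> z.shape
(2, 3)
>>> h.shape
(31, 3, 3)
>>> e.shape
(3, 37)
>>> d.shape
(3, 31)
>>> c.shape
(2, 3, 31)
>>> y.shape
(2, 3)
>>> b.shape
(2, 3, 2)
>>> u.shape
(31, 3, 3)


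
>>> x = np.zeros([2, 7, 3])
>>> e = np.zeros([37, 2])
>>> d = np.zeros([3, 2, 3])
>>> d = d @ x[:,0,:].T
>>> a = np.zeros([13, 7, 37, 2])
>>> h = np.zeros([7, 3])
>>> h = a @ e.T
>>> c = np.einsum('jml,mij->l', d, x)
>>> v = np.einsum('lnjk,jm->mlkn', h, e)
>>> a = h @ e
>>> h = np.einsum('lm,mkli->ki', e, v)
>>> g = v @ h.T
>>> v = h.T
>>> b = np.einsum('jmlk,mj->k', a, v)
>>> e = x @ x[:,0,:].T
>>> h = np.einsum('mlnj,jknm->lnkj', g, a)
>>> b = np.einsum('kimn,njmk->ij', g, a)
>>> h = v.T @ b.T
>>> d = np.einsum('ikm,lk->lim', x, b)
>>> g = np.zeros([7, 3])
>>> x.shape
(2, 7, 3)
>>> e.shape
(2, 7, 2)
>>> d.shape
(13, 2, 3)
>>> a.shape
(13, 7, 37, 2)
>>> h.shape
(13, 13)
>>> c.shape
(2,)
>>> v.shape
(7, 13)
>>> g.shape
(7, 3)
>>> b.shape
(13, 7)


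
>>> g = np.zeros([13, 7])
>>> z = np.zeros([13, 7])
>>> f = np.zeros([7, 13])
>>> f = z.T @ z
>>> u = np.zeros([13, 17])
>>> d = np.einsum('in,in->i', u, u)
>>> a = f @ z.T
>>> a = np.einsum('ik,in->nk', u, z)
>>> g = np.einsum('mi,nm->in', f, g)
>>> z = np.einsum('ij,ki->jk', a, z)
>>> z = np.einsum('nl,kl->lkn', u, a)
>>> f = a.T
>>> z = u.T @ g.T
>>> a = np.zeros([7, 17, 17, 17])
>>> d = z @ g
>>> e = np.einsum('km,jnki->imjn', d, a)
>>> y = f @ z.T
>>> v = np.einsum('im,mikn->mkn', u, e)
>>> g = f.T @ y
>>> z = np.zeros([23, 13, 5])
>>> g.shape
(7, 17)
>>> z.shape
(23, 13, 5)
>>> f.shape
(17, 7)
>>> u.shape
(13, 17)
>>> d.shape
(17, 13)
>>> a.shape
(7, 17, 17, 17)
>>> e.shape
(17, 13, 7, 17)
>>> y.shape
(17, 17)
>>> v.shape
(17, 7, 17)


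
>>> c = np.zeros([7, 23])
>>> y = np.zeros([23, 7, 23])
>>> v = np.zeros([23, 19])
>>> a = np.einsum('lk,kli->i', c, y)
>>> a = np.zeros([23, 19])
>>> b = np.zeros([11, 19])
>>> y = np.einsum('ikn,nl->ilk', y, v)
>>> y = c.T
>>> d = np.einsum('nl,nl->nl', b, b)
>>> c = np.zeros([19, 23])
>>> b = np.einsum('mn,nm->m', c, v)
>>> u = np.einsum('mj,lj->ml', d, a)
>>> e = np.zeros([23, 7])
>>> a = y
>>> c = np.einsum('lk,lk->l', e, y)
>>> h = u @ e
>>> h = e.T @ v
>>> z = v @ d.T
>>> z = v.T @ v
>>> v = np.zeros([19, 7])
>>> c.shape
(23,)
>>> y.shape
(23, 7)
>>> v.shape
(19, 7)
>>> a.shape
(23, 7)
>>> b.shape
(19,)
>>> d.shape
(11, 19)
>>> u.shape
(11, 23)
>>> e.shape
(23, 7)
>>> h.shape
(7, 19)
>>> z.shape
(19, 19)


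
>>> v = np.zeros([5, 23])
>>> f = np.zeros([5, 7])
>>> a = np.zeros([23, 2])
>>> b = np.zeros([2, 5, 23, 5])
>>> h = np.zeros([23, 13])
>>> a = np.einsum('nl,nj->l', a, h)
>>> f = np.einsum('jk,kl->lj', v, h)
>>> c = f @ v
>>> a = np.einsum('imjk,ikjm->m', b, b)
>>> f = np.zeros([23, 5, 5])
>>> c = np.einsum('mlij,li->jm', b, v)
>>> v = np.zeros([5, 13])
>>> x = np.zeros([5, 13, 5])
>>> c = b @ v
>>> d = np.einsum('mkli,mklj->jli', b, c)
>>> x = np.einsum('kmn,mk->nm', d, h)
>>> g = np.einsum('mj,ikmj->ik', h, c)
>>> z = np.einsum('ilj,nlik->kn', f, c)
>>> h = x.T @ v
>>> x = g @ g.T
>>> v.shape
(5, 13)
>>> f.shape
(23, 5, 5)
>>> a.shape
(5,)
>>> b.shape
(2, 5, 23, 5)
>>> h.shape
(23, 13)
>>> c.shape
(2, 5, 23, 13)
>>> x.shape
(2, 2)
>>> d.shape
(13, 23, 5)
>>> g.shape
(2, 5)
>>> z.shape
(13, 2)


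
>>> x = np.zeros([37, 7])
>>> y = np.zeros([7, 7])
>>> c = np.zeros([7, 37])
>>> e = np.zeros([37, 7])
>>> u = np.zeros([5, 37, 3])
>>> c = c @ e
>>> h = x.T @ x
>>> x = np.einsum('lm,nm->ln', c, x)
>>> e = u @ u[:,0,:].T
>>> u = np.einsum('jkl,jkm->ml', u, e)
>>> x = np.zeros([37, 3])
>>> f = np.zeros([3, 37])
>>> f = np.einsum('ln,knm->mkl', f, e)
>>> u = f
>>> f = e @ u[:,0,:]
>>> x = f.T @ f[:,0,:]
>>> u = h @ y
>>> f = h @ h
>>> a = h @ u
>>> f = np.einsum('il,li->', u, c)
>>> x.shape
(3, 37, 3)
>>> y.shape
(7, 7)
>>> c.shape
(7, 7)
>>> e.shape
(5, 37, 5)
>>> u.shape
(7, 7)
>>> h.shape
(7, 7)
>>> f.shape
()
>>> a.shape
(7, 7)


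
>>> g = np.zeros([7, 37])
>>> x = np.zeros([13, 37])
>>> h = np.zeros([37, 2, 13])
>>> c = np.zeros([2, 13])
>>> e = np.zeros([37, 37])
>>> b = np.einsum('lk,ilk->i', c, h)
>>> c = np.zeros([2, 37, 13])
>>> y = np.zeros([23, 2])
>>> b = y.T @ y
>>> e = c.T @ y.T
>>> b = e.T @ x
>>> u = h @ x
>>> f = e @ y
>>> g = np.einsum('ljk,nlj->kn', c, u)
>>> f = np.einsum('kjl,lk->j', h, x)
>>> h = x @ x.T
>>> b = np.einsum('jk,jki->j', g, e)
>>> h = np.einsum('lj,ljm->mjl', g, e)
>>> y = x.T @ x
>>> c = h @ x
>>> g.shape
(13, 37)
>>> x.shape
(13, 37)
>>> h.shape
(23, 37, 13)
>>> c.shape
(23, 37, 37)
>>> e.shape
(13, 37, 23)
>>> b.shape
(13,)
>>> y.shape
(37, 37)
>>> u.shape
(37, 2, 37)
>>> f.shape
(2,)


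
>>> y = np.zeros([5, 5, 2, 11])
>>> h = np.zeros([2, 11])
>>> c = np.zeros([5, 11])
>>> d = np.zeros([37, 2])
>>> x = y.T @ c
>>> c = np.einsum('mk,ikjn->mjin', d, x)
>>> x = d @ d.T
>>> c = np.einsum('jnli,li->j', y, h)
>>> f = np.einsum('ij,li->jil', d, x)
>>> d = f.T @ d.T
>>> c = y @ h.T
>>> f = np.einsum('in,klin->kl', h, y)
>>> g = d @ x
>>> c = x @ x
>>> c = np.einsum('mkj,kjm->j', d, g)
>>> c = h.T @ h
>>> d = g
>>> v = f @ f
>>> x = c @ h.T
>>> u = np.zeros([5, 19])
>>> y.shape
(5, 5, 2, 11)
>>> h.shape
(2, 11)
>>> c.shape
(11, 11)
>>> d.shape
(37, 37, 37)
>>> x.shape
(11, 2)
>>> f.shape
(5, 5)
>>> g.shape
(37, 37, 37)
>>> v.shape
(5, 5)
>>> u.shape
(5, 19)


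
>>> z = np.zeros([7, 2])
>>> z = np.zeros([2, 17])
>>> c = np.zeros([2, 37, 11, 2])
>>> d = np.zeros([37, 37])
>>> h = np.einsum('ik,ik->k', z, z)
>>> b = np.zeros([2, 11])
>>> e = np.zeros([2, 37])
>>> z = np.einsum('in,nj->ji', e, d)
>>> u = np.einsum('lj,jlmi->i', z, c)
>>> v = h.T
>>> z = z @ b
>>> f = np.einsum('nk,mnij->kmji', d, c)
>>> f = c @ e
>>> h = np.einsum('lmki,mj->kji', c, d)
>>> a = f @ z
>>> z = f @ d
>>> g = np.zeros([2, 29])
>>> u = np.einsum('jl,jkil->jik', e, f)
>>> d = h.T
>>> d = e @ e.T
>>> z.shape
(2, 37, 11, 37)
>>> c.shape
(2, 37, 11, 2)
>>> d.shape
(2, 2)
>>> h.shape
(11, 37, 2)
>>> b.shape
(2, 11)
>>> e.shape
(2, 37)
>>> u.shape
(2, 11, 37)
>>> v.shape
(17,)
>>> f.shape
(2, 37, 11, 37)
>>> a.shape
(2, 37, 11, 11)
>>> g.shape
(2, 29)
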